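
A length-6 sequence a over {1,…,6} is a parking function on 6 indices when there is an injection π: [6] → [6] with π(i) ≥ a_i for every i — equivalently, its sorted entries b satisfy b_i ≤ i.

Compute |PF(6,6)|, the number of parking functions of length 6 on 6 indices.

16807

|PF(6,6)| = (7−6)·7^(6−1) = 1 · 16807 = 16807 (Konheim–Weiss)
One tuple (3,4,1,1,4,4) → sorted (1,1,3,4,4,4): b_i ≤ i ∀i, a PF.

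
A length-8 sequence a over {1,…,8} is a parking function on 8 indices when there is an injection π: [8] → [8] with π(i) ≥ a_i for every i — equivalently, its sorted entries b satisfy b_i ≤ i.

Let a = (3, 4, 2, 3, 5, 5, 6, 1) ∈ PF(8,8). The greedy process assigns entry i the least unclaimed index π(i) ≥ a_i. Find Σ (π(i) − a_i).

7

Σπ = 36 ({1..8} each once); Σa = 3+4+2+3+5+5+6+1 = 29; disp = 36−29 = 7.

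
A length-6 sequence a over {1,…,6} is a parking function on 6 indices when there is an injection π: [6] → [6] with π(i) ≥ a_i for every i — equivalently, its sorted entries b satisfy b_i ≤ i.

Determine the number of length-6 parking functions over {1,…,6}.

16807

|PF(6,6)| = (6+1−6)·(6+1)^{6−1} = 1 · 16807 = 16807
Check (4,4,1,2,6,1) → sorted (1,1,2,4,4,6): b_i ≤ i ∀i, a PF.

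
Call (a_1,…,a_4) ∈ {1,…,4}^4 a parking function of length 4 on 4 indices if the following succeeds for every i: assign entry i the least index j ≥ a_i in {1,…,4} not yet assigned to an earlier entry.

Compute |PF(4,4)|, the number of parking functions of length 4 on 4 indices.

125

|PF(4,4)| = (4+1−4)·(4+1)^{4−1} = 1 · 125 = 125 (Pollak)
Check (1,1,3,1) → sorted (1,1,1,3): b_i ≤ i ∀i, a PF.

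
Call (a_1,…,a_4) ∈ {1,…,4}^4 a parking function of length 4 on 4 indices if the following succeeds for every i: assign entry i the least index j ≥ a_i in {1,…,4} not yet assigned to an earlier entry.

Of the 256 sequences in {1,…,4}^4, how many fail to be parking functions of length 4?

Count = (4+1−4)·(4+1)^{4−1} = 1×125 = 125 (Konheim–Weiss)
Example (4,4,2,4) → sorted (2,4,4,4): b_1=2>1, not a PF.
Total 256; non-PF = 256−125 = 131

131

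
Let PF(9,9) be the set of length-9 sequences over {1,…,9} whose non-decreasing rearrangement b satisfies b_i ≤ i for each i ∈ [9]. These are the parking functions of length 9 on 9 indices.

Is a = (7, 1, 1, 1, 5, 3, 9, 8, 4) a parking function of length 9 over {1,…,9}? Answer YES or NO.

Order a: b = (1, 1, 1, 3, 4, 5, 7, 8, 9).
  b_1=1 ≤ 1
  b_2=1 ≤ 2
  b_3=1 ≤ 3
  b_4=3 ≤ 4
  b_5=4 ≤ 5
  b_6=5 ≤ 6
  b_7=7 ≤ 7
  b_8=8 ≤ 8
  b_9=9 ≤ 9
All bounds hold ⇒ YES

YES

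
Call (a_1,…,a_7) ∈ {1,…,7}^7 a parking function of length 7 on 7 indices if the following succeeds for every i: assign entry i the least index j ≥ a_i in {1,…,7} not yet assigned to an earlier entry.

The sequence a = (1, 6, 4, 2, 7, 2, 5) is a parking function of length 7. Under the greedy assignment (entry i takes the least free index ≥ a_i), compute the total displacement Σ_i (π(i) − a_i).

1

Σπ = 28 ({1..7} each once); Σa = 1+6+4+2+7+2+5 = 27; disp = 28−27 = 1.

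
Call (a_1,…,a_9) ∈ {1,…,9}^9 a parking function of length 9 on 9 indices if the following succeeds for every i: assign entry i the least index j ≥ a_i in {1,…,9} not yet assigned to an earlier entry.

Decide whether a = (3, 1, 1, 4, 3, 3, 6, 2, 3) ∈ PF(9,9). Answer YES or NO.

YES

Rearranged: b = (1, 1, 2, 3, 3, 3, 3, 4, 6).
  b_1=1 ≤ 1
  b_2=1 ≤ 2
  b_3=2 ≤ 3
  b_4=3 ≤ 4
  b_5=3 ≤ 5
  b_6=3 ≤ 6
  b_7=3 ≤ 7
  b_8=4 ≤ 8
  b_9=6 ≤ 9
All bounds hold ⇒ YES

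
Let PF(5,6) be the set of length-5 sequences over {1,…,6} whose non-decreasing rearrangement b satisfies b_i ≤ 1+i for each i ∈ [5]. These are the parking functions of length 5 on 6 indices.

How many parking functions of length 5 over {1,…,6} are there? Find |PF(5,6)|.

4802

Count = 2·7^4 = 2·2401 = 4802
Example (2,1,5,2,4) → sorted (1,2,2,4,5): b_i ≤ 1+i ∀i, a PF.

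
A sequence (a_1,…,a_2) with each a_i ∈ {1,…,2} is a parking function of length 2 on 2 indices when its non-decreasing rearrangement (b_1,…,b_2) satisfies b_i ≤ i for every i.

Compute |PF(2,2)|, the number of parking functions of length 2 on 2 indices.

Count = (2+1−2)·(2+1)^{2−1} = 1 · 3 = 3 (Konheim–Weiss)
E.g. (1,2) → sorted (1,2): b_i ≤ i ∀i, a PF.

3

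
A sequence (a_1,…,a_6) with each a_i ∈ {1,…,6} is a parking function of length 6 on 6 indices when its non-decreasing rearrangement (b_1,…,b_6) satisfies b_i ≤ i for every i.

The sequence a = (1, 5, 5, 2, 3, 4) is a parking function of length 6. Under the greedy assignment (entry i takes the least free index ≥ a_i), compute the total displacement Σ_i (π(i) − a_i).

1

Σπ(i) = 1+…+6 = 21; Σa = 1+5+5+2+3+4 = 20; disp = 21−20 = 1.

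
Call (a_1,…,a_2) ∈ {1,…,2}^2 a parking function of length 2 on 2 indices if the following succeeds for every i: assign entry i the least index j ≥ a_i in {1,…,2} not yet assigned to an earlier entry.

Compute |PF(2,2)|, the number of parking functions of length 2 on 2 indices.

3

#PF = 1·3^1 = 1 · 3 = 3
Example (1,2) → sorted (1,2): b_i ≤ i ∀i, a PF.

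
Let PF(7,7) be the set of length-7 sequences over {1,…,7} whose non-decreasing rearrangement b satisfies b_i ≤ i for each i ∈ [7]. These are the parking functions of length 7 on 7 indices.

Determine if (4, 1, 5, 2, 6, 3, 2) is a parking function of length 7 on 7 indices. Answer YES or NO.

YES

Sorted: b = (1, 2, 2, 3, 4, 5, 6).
  b_1=1 ≤ 1
  b_2=2 ≤ 2
  b_3=2 ≤ 3
  b_4=3 ≤ 4
  b_5=4 ≤ 5
  b_6=5 ≤ 6
  b_7=6 ≤ 7
All bounds hold ⇒ YES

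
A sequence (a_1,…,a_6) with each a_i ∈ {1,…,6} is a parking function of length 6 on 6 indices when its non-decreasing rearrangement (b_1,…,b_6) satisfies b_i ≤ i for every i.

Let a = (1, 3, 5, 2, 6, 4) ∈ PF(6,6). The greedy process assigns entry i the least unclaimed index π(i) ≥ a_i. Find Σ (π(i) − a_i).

0

Σπ = 6·7/2 = 21 (π permutes [6]); Σa = 1+3+5+2+6+4 = 21; disp = 21−21 = 0.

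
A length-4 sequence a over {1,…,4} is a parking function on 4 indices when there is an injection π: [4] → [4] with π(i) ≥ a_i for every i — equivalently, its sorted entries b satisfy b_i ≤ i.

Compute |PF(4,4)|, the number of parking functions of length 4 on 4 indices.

|PF(4,4)| = (5−4)·5^(4−1) = 1·125 = 125
Check (4,3,1,1) → sorted (1,1,3,4): b_i ≤ i ∀i, a PF.

125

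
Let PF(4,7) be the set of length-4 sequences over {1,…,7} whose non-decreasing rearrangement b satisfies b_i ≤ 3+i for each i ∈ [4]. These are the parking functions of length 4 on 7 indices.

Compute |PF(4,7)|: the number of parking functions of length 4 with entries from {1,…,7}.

2048

Count = 4·8^3 = 4×512 = 2048 [KW]
E.g. (4,2,5,2) → sorted (2,2,4,5): b_i ≤ 3+i ∀i, a PF.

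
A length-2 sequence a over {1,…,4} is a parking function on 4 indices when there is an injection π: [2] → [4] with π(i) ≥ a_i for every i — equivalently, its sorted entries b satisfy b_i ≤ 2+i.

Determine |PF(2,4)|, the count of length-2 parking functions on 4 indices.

15

|PF| = (4−2+1)·(4+1)^(2−1) = 3 · 5 = 15 (Konheim–Weiss)
Example (2,3) → sorted (2,3): b_i ≤ 2+i ∀i, a PF.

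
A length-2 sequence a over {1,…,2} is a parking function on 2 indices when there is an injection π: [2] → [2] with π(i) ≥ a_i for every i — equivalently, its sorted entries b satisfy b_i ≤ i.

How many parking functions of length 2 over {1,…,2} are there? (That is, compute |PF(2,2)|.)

Count = (3−2)·3^(2−1) = 1 · 3 = 3 (Pollak)
Check (1,2) → sorted (1,2): b_i ≤ i ∀i, a PF.

3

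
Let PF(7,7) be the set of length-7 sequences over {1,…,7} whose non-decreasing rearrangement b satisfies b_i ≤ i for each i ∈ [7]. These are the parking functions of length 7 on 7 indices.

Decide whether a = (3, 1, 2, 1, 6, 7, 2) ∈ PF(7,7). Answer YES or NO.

YES

Order a: b = (1, 1, 2, 2, 3, 6, 7).
  b_1=1 ≤ 1
  b_2=1 ≤ 2
  b_3=2 ≤ 3
  b_4=2 ≤ 4
  b_5=3 ≤ 5
  b_6=6 ≤ 6
  b_7=7 ≤ 7
All bounds hold ⇒ YES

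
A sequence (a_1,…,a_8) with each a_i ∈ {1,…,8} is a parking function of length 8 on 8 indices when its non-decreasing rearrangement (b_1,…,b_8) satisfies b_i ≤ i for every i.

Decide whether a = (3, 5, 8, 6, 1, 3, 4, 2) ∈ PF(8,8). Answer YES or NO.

Sorted: b = (1, 2, 3, 3, 4, 5, 6, 8).
  b_1=1 ≤ 1
  b_2=2 ≤ 2
  b_3=3 ≤ 3
  b_4=3 ≤ 4
  b_5=4 ≤ 5
  b_6=5 ≤ 6
  b_7=6 ≤ 7
  b_8=8 ≤ 8
All bounds hold ⇒ YES

YES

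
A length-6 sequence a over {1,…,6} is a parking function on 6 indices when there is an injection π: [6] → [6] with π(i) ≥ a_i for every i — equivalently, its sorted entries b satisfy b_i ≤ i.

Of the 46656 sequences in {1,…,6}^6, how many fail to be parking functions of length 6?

|PF| = 1·7^5 = 1·16807 = 16807 (Pollak)
Example (5,5,3,3,2,5) → sorted (2,3,3,5,5,5): b_1=2>1, not a PF.
6^6 − 16807 = 46656 − 16807 = 29849

29849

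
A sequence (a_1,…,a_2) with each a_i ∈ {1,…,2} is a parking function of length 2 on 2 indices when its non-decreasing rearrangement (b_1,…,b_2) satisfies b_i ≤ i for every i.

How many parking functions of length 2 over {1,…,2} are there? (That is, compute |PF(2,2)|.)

Count = (2−2+1)·(2+1)^(2−1) = 1×3 = 3 [KW]
One tuple (2,1) → sorted (1,2): b_i ≤ i ∀i, a PF.

3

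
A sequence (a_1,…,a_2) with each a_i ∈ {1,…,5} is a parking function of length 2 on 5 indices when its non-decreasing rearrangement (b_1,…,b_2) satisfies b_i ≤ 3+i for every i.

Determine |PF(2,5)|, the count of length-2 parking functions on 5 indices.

24

|PF| = 4·6^1 = 4·6 = 24 [KW]
Check (4,1) → sorted (1,4): b_i ≤ 3+i ∀i, a PF.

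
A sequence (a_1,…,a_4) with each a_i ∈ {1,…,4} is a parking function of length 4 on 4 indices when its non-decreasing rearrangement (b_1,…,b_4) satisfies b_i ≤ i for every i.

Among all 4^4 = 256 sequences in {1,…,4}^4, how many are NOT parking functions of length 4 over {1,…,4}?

#PF = (4+1−4)·(4+1)^{4−1} = 1×125 = 125 (Pollak)
Check (1,4,4,4) → sorted (1,4,4,4): b_2=4>2, not a PF.
So 256 − 125 = 131 fail.

131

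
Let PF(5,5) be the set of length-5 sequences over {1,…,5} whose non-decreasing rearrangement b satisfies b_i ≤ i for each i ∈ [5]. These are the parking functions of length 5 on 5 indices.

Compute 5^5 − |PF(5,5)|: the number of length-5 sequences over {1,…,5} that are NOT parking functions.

|PF| = (5−5+1)·(5+1)^(5−1) = 1 · 1296 = 1296 (Konheim–Weiss)
One tuple (4,3,2,3,3) → sorted (2,3,3,3,4): b_1=2>1, not a PF.
Total 3125; non-PF = 3125−1296 = 1829

1829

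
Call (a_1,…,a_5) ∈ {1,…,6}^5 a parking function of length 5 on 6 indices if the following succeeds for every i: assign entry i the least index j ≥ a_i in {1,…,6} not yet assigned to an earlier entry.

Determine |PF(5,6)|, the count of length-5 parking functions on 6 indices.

4802

|PF(5,6)| = (6−5+1)·(6+1)^(5−1) = 2×2401 = 4802 (Konheim–Weiss)
Check (4,3,1,6,4) → sorted (1,3,4,4,6): b_i ≤ 1+i ∀i, a PF.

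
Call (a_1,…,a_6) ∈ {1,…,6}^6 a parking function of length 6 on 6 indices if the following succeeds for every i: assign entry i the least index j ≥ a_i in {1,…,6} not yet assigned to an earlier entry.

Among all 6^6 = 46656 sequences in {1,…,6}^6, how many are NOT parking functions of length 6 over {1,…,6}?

|PF(6,6)| = (7−6)·7^(6−1) = 1×16807 = 16807 (Pollak)
Example (4,1,5,6,5,6) → sorted (1,4,5,5,6,6): b_2=4>2, not a PF.
So 46656 − 16807 = 29849 fail.

29849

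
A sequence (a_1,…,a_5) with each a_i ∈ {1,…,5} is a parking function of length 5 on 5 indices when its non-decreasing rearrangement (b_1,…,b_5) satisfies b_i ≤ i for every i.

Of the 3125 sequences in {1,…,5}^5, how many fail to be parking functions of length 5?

|PF| = 1·6^4 = 1 · 1296 = 1296 (Pollak)
E.g. (4,5,3,3,3) → sorted (3,3,3,4,5): b_1=3>1, not a PF.
5^5 − 1296 = 3125 − 1296 = 1829

1829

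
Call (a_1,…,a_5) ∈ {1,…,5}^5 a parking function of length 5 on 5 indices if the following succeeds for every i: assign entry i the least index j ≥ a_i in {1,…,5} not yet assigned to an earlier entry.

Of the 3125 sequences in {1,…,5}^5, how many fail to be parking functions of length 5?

Count = (6−5)·6^(5−1) = 1×1296 = 1296 [KW]
Example (5,4,5,4,2) → sorted (2,4,4,5,5): b_1=2>1, not a PF.
5^5 − 1296 = 3125 − 1296 = 1829

1829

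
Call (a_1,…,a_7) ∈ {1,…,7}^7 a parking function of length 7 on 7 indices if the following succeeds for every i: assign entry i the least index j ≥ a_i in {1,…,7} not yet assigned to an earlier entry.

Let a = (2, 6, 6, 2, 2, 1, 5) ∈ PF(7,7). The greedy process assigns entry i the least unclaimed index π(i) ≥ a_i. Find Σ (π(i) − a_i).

Σπ(i) = 1+…+7 = 28; Σa = 2+6+6+2+2+1+5 = 24; disp = 28−24 = 4.

4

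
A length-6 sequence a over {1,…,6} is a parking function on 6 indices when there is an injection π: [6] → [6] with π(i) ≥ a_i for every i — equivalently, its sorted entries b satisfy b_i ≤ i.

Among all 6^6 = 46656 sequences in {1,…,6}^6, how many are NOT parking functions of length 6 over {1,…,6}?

#PF = (6+1−6)·(6+1)^{6−1} = 1·16807 = 16807 [KW]
One tuple (6,1,2,3,1,6) → sorted (1,1,2,3,6,6): b_5=6>5, not a PF.
Total 46656; non-PF = 46656−16807 = 29849

29849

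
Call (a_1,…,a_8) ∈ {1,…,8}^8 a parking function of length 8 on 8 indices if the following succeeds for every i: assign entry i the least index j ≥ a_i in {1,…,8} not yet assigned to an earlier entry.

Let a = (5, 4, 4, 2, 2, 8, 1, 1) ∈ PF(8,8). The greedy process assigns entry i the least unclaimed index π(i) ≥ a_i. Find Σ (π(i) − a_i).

9

Σπ = 36 ({1..8} each once); Σa = 5+4+4+2+2+8+1+1 = 27; disp = 36−27 = 9.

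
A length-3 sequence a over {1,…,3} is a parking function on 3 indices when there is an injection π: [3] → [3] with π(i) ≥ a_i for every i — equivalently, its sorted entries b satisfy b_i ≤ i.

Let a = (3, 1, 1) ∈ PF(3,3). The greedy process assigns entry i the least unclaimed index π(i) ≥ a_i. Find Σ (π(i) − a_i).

1

Σπ(i) = 1+…+3 = 6; Σa = 3+1+1 = 5; disp = 6−5 = 1.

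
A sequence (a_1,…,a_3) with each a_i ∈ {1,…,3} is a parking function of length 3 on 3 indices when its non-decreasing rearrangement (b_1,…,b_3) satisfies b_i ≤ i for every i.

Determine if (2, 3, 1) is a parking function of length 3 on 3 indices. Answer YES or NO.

Rearranged: b = (1, 2, 3).
  b_1=1 ≤ 1
  b_2=2 ≤ 2
  b_3=3 ≤ 3
All bounds hold ⇒ YES

YES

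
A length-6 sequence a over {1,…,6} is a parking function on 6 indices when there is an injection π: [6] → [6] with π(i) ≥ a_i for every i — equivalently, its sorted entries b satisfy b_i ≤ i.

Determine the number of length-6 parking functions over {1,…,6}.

16807

|PF(6,6)| = (6+1−6)·(6+1)^{6−1} = 1·16807 = 16807 [KW]
One tuple (6,3,1,3,2,2) → sorted (1,2,2,3,3,6): b_i ≤ i ∀i, a PF.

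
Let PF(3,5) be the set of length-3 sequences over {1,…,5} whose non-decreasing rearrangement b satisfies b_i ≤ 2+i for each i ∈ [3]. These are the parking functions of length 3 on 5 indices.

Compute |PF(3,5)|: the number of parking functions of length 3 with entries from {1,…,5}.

108

Count = (5+1−3)·(5+1)^{3−1} = 3×36 = 108 (Pollak)
One tuple (3,3,4) → sorted (3,3,4): b_i ≤ 2+i ∀i, a PF.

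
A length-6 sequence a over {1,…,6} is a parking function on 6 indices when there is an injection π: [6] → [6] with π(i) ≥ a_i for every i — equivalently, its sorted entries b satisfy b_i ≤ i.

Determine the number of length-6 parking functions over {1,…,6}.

16807

#PF = (6+1−6)·(6+1)^{6−1} = 1×16807 = 16807
E.g. (4,2,3,5,1,3) → sorted (1,2,3,3,4,5): b_i ≤ i ∀i, a PF.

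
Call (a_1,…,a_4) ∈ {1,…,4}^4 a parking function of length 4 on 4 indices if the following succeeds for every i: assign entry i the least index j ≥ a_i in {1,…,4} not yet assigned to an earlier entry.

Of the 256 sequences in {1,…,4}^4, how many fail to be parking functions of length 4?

131

|PF(4,4)| = (5−4)·5^(4−1) = 1 · 125 = 125 [KW]
Example (4,4,4,4) → sorted (4,4,4,4): b_1=4>1, not a PF.
4^4 − 125 = 256 − 125 = 131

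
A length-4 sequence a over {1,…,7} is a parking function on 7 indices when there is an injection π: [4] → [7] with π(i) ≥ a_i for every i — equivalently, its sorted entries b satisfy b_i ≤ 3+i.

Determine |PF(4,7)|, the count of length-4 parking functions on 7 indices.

#PF = (7−4+1)·(7+1)^(4−1) = 4 · 512 = 2048 (Pollak)
Example (1,1,7,3) → sorted (1,1,3,7): b_i ≤ 3+i ∀i, a PF.

2048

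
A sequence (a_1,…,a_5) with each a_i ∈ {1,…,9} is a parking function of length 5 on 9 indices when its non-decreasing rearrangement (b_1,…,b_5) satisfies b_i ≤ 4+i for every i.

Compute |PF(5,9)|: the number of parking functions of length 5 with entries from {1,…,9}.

50000

|PF(5,9)| = (10−5)·10^(5−1) = 5·10000 = 50000
E.g. (1,6,8,2,8) → sorted (1,2,6,8,8): b_i ≤ 4+i ∀i, a PF.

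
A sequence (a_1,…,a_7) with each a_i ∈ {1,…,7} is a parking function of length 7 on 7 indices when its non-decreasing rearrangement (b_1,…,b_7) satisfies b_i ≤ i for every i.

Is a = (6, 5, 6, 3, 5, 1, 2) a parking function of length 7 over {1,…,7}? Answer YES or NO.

Sorted: b = (1, 2, 3, 5, 5, 6, 6).
  b_1=1 ≤ 1
  b_2=2 ≤ 2
  b_3=3 ≤ 3
  b_4=5 > 4
  fails at i=4 ⇒ NO

NO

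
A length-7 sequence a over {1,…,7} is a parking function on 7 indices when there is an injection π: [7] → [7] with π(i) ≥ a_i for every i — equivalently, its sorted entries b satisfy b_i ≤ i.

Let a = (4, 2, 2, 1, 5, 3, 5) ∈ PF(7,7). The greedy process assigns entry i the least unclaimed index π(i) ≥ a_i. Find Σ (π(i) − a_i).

6

Σπ = 7·8/2 = 28 (π permutes [7]); Σa = 4+2+2+1+5+3+5 = 22; disp = 28−22 = 6.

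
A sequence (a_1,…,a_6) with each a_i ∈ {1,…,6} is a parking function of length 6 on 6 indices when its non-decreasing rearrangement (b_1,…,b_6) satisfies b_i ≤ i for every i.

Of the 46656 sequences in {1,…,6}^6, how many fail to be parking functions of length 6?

|PF| = (7−6)·7^(6−1) = 1 · 16807 = 16807 [KW]
Check (2,2,4,5,4,5) → sorted (2,2,4,4,5,5): b_1=2>1, not a PF.
6^6 − 16807 = 46656 − 16807 = 29849

29849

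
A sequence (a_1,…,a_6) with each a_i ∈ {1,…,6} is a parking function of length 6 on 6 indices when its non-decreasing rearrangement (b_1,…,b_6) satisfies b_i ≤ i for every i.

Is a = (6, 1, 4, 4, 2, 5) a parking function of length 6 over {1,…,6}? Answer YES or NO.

NO

Order a: b = (1, 2, 4, 4, 5, 6).
  b_1=1 ≤ 1
  b_2=2 ≤ 2
  b_3=4 > 3
  fails at i=3 ⇒ NO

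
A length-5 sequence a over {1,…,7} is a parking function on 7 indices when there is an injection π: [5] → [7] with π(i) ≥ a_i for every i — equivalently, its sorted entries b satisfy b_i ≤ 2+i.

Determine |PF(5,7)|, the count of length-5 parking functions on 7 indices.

12288

Count = 3·8^4 = 3·4096 = 12288
One tuple (1,2,6,6,1) → sorted (1,1,2,6,6): b_i ≤ 2+i ∀i, a PF.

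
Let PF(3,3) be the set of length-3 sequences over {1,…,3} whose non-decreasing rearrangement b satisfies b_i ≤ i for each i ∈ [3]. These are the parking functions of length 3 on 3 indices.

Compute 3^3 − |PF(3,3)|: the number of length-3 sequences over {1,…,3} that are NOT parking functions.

Count = (3−3+1)·(3+1)^(3−1) = 1·16 = 16 [KW]
One tuple (2,2,3) → sorted (2,2,3): b_1=2>1, not a PF.
So 27 − 16 = 11 fail.

11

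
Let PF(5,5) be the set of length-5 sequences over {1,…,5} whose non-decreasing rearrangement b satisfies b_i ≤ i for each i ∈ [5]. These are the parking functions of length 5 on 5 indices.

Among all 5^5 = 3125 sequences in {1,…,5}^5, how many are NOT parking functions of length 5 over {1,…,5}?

1829

Count = (5+1−5)·(5+1)^{5−1} = 1·1296 = 1296 (Konheim–Weiss)
Check (2,3,5,3,5) → sorted (2,3,3,5,5): b_1=2>1, not a PF.
So 3125 − 1296 = 1829 fail.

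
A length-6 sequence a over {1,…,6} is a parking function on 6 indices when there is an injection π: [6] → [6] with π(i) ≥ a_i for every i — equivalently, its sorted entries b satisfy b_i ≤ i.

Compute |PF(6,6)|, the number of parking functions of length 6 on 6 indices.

16807

#PF = 1·7^5 = 1 · 16807 = 16807 (Konheim–Weiss)
E.g. (5,4,2,1,4,2) → sorted (1,2,2,4,4,5): b_i ≤ i ∀i, a PF.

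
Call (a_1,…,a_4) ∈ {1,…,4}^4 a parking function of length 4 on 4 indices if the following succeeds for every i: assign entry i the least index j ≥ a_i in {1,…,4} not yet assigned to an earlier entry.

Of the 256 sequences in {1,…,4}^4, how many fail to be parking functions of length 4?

|PF(4,4)| = (4+1−4)·(4+1)^{4−1} = 1 · 125 = 125 (Pollak)
E.g. (4,1,4,4) → sorted (1,4,4,4): b_2=4>2, not a PF.
4^4 − 125 = 256 − 125 = 131

131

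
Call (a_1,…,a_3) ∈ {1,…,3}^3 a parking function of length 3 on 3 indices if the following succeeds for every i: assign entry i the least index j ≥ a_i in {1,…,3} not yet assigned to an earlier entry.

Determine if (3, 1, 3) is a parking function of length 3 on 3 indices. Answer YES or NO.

Order a: b = (1, 3, 3).
  b_1=1 ≤ 1
  b_2=3 > 2
  fails at i=2 ⇒ NO

NO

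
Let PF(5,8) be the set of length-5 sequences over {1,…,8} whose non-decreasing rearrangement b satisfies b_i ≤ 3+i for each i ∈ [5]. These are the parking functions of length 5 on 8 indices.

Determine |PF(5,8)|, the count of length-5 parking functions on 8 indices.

Count = (8+1−5)·(8+1)^{5−1} = 4 · 6561 = 26244 (Konheim–Weiss)
One tuple (6,3,6,8,4) → sorted (3,4,6,6,8): b_i ≤ 3+i ∀i, a PF.

26244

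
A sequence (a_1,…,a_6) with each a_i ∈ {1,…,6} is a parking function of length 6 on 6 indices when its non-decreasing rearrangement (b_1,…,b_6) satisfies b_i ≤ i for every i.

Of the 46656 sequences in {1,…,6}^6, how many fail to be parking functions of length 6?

29849

|PF| = (7−6)·7^(6−1) = 1×16807 = 16807 (Konheim–Weiss)
Check (6,5,6,4,3,3) → sorted (3,3,4,5,6,6): b_1=3>1, not a PF.
So 46656 − 16807 = 29849 fail.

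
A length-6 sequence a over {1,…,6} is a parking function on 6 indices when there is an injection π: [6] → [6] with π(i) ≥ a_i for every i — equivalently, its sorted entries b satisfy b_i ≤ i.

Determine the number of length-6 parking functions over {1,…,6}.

|PF(6,6)| = (6+1−6)·(6+1)^{6−1} = 1·16807 = 16807 (Konheim–Weiss)
Check (6,1,4,2,2,5) → sorted (1,2,2,4,5,6): b_i ≤ i ∀i, a PF.

16807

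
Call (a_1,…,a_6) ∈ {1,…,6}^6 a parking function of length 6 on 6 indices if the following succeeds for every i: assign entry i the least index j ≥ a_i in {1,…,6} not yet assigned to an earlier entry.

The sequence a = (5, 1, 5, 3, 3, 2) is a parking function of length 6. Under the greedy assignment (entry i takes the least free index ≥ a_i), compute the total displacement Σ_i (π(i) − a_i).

2

Σπ = 21 ({1..6} each once); Σa = 5+1+5+3+3+2 = 19; disp = 21−19 = 2.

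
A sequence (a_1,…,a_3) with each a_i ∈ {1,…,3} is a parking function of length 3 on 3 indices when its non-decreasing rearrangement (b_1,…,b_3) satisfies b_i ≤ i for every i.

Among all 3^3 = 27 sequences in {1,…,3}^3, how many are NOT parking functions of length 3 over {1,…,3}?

11

|PF| = 1·4^2 = 1·16 = 16
Check (2,3,3) → sorted (2,3,3): b_1=2>1, not a PF.
So 27 − 16 = 11 fail.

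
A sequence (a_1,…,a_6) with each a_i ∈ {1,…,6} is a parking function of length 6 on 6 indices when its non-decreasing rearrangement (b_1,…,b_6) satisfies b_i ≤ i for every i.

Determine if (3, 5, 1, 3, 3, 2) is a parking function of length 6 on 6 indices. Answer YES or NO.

YES

Rearranged: b = (1, 2, 3, 3, 3, 5).
  b_1=1 ≤ 1
  b_2=2 ≤ 2
  b_3=3 ≤ 3
  b_4=3 ≤ 4
  b_5=3 ≤ 5
  b_6=5 ≤ 6
All bounds hold ⇒ YES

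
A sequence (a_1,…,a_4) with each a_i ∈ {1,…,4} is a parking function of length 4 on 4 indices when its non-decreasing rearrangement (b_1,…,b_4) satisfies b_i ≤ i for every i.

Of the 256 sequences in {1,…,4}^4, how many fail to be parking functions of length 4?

Count = (4+1−4)·(4+1)^{4−1} = 1·125 = 125 (Konheim–Weiss)
E.g. (4,3,4,3) → sorted (3,3,4,4): b_1=3>1, not a PF.
4^4 − 125 = 256 − 125 = 131

131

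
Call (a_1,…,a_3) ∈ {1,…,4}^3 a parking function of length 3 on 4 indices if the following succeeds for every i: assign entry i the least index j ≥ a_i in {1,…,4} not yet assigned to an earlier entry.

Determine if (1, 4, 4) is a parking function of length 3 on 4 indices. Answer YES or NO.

NO

Rearranged: b = (1, 4, 4).
  b_1=1 ≤ 2
  b_2=4 > 3
  fails at i=2 ⇒ NO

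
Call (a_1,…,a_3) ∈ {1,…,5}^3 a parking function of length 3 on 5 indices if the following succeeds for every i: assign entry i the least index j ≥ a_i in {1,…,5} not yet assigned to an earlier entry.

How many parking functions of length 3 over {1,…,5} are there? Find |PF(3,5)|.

108

|PF| = (5−3+1)·(5+1)^(3−1) = 3·36 = 108
E.g. (4,4,2) → sorted (2,4,4): b_i ≤ 2+i ∀i, a PF.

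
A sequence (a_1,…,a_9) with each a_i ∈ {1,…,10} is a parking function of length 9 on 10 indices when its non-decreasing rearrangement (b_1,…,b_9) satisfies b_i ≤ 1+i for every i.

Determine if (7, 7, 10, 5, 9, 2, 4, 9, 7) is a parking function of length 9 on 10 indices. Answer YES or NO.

Sorted: b = (2, 4, 5, 7, 7, 7, 9, 9, 10).
  b_1=2 ≤ 2
  b_2=4 > 3
  fails at i=2 ⇒ NO

NO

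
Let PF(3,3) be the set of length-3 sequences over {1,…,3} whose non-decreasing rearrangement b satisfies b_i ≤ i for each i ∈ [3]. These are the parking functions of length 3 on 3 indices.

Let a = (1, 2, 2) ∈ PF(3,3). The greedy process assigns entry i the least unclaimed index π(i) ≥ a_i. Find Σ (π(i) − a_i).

1

Σπ = 6 ({1..3} each once); Σa = 1+2+2 = 5; disp = 6−5 = 1.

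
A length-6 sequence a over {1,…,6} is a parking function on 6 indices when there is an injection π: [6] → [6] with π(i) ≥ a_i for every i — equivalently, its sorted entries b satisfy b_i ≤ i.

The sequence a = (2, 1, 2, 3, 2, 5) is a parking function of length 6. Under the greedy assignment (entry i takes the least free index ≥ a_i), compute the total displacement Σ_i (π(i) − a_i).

6

Σπ = 6·7/2 = 21 (π permutes [6]); Σa = 2+1+2+3+2+5 = 15; disp = 21−15 = 6.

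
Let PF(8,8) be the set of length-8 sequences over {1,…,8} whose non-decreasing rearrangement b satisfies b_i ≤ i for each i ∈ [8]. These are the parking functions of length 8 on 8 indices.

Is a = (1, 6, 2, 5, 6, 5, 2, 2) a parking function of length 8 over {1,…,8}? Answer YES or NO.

Order a: b = (1, 2, 2, 2, 5, 5, 6, 6).
  b_1=1 ≤ 1
  b_2=2 ≤ 2
  b_3=2 ≤ 3
  b_4=2 ≤ 4
  b_5=5 ≤ 5
  b_6=5 ≤ 6
  b_7=6 ≤ 7
  b_8=6 ≤ 8
All bounds hold ⇒ YES

YES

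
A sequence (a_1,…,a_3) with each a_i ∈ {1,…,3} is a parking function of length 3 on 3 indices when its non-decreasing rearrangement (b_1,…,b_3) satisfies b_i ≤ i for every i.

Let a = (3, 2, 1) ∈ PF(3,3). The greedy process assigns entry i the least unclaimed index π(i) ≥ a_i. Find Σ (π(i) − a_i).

Σπ = 6 ({1..3} each once); Σa = 3+2+1 = 6; disp = 6−6 = 0.

0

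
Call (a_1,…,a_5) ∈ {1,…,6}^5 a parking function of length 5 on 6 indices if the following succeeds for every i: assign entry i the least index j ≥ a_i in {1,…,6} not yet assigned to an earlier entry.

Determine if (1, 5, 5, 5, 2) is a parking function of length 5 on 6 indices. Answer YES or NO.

NO

Sorted: b = (1, 2, 5, 5, 5).
  b_1=1 ≤ 2
  b_2=2 ≤ 3
  b_3=5 > 4
  fails at i=3 ⇒ NO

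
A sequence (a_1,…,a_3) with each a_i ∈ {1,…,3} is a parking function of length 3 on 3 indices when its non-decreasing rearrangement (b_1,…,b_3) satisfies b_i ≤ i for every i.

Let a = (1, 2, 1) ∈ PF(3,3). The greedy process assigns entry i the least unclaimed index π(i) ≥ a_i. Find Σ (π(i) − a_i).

Σπ = 6 ({1..3} each once); Σa = 1+2+1 = 4; disp = 6−4 = 2.

2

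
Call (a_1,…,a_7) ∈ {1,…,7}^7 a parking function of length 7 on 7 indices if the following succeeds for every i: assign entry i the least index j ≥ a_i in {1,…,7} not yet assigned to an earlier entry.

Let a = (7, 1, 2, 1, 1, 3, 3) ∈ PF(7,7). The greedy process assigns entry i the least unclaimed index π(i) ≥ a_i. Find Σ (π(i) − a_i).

Σπ = 28 ({1..7} each once); Σa = 7+1+2+1+1+3+3 = 18; disp = 28−18 = 10.

10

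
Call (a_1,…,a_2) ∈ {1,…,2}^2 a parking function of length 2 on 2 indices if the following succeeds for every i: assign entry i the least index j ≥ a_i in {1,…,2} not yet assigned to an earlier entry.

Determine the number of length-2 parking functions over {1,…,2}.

|PF(2,2)| = (2−2+1)·(2+1)^(2−1) = 1×3 = 3 [KW]
Check (1,1) → sorted (1,1): b_i ≤ i ∀i, a PF.

3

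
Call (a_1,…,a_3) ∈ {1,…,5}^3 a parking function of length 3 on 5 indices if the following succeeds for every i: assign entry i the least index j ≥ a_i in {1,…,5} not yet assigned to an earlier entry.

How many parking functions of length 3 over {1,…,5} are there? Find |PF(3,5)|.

108

|PF(3,5)| = 3·6^2 = 3×36 = 108
Example (1,2,5) → sorted (1,2,5): b_i ≤ 2+i ∀i, a PF.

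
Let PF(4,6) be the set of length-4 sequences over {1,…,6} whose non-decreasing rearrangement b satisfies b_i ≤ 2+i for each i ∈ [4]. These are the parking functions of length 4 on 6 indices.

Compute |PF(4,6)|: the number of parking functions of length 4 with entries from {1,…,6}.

|PF| = (6+1−4)·(6+1)^{4−1} = 3·343 = 1029 [KW]
Check (1,3,2,5) → sorted (1,2,3,5): b_i ≤ 2+i ∀i, a PF.

1029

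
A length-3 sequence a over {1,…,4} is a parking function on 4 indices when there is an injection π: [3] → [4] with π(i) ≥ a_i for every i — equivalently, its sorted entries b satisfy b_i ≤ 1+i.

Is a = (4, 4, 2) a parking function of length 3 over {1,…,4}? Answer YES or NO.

Order a: b = (2, 4, 4).
  b_1=2 ≤ 2
  b_2=4 > 3
  fails at i=2 ⇒ NO

NO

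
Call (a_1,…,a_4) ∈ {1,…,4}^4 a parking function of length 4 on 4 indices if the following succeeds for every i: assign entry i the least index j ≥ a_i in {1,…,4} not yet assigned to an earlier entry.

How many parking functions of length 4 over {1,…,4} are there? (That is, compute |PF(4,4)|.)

#PF = (4+1−4)·(4+1)^{4−1} = 1 · 125 = 125 (Pollak)
Check (3,1,2,3) → sorted (1,2,3,3): b_i ≤ i ∀i, a PF.

125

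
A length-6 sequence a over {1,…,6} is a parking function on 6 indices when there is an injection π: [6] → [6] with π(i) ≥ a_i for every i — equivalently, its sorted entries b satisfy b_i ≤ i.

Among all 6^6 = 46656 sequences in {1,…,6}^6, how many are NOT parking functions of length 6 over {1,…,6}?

29849

Count = (6+1−6)·(6+1)^{6−1} = 1·16807 = 16807 [KW]
Check (4,4,5,5,3,5) → sorted (3,4,4,5,5,5): b_1=3>1, not a PF.
So 46656 − 16807 = 29849 fail.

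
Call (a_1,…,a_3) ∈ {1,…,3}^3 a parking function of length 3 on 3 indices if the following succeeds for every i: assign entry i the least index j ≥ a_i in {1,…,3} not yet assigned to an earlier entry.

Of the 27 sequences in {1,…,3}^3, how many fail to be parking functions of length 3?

Count = (3−3+1)·(3+1)^(3−1) = 1·16 = 16 [KW]
Check (3,3,3) → sorted (3,3,3): b_1=3>1, not a PF.
3^3 − 16 = 27 − 16 = 11

11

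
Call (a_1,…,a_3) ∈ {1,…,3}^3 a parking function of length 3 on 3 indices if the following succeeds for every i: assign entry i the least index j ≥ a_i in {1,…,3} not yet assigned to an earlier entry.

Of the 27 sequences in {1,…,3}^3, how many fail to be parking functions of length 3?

#PF = (3−3+1)·(3+1)^(3−1) = 1·16 = 16 (Konheim–Weiss)
Example (2,3,3) → sorted (2,3,3): b_1=2>1, not a PF.
So 27 − 16 = 11 fail.

11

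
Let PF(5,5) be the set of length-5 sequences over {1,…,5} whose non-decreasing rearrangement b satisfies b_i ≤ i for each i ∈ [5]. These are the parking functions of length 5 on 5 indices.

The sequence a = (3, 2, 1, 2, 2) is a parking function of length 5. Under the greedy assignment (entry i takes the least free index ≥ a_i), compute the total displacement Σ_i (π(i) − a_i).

5

Σπ(i) = 1+…+5 = 15; Σa = 3+2+1+2+2 = 10; disp = 15−10 = 5.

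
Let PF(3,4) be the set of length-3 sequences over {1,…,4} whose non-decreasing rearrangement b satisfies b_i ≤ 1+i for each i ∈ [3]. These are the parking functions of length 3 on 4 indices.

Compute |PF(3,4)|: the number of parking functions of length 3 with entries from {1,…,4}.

50

Count = 2·5^2 = 2×25 = 50 (Konheim–Weiss)
E.g. (3,1,2) → sorted (1,2,3): b_i ≤ 1+i ∀i, a PF.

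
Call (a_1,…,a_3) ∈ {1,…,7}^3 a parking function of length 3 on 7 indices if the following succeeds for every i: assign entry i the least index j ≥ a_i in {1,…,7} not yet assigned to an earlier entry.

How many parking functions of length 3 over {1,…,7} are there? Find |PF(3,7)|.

320

#PF = (8−3)·8^(3−1) = 5·64 = 320 (Pollak)
Check (2,7,6) → sorted (2,6,7): b_i ≤ 4+i ∀i, a PF.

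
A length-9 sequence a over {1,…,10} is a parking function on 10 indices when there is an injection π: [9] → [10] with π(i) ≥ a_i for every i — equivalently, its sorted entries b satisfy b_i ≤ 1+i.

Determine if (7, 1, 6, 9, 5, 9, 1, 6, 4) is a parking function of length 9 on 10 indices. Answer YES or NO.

YES

Rearranged: b = (1, 1, 4, 5, 6, 6, 7, 9, 9).
  b_1=1 ≤ 2
  b_2=1 ≤ 3
  b_3=4 ≤ 4
  b_4=5 ≤ 5
  b_5=6 ≤ 6
  b_6=6 ≤ 7
  b_7=7 ≤ 8
  b_8=9 ≤ 9
  b_9=9 ≤ 10
All bounds hold ⇒ YES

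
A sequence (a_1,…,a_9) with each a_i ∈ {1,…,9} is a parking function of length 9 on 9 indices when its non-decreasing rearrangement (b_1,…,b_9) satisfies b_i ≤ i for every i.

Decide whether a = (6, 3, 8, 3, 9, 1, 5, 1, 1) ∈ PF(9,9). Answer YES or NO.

Sorted: b = (1, 1, 1, 3, 3, 5, 6, 8, 9).
  b_1=1 ≤ 1
  b_2=1 ≤ 2
  b_3=1 ≤ 3
  b_4=3 ≤ 4
  b_5=3 ≤ 5
  b_6=5 ≤ 6
  b_7=6 ≤ 7
  b_8=8 ≤ 8
  b_9=9 ≤ 9
All bounds hold ⇒ YES

YES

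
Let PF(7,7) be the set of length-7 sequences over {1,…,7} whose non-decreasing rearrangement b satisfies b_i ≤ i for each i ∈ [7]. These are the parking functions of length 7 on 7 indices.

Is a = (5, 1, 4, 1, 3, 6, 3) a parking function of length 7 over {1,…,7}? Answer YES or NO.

Rearranged: b = (1, 1, 3, 3, 4, 5, 6).
  b_1=1 ≤ 1
  b_2=1 ≤ 2
  b_3=3 ≤ 3
  b_4=3 ≤ 4
  b_5=4 ≤ 5
  b_6=5 ≤ 6
  b_7=6 ≤ 7
All bounds hold ⇒ YES

YES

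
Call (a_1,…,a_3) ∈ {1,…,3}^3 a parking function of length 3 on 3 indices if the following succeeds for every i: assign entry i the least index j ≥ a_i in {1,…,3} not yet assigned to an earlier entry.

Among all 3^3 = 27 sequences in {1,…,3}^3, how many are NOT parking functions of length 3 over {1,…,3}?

11

|PF(3,3)| = (3+1−3)·(3+1)^{3−1} = 1·16 = 16
Check (2,2,3) → sorted (2,2,3): b_1=2>1, not a PF.
Total 27; non-PF = 27−16 = 11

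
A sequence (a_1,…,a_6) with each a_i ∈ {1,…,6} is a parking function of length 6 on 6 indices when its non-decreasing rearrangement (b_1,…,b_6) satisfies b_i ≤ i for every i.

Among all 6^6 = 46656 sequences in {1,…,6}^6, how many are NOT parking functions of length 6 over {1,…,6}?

29849

#PF = (6−6+1)·(6+1)^(6−1) = 1×16807 = 16807
E.g. (1,3,1,6,6,6) → sorted (1,1,3,6,6,6): b_4=6>4, not a PF.
6^6 − 16807 = 46656 − 16807 = 29849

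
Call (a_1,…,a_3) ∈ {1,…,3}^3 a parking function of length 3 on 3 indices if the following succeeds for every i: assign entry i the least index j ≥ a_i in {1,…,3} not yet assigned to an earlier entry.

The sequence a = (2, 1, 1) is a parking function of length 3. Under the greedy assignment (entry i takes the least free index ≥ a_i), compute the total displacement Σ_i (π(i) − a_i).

2

Σπ = 6 ({1..3} each once); Σa = 2+1+1 = 4; disp = 6−4 = 2.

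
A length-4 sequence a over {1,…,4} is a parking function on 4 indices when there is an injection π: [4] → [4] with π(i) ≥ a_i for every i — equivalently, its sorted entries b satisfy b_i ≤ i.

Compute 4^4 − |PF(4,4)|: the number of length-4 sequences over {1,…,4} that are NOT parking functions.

|PF(4,4)| = (4−4+1)·(4+1)^(4−1) = 1·125 = 125 [KW]
Example (1,4,4,4) → sorted (1,4,4,4): b_2=4>2, not a PF.
So 256 − 125 = 131 fail.

131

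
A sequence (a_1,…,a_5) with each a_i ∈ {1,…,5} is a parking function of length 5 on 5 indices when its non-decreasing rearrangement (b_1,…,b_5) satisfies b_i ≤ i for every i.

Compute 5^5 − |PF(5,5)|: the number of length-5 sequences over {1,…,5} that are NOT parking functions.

1829

#PF = (5−5+1)·(5+1)^(5−1) = 1·1296 = 1296
One tuple (5,5,3,3,5) → sorted (3,3,5,5,5): b_1=3>1, not a PF.
So 3125 − 1296 = 1829 fail.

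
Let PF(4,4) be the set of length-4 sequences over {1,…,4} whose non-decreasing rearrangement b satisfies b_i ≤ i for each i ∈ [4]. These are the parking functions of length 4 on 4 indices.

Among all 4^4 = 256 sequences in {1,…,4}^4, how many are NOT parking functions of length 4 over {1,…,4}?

Count = (4+1−4)·(4+1)^{4−1} = 1 · 125 = 125
E.g. (1,1,4,4) → sorted (1,1,4,4): b_3=4>3, not a PF.
Total 256; non-PF = 256−125 = 131

131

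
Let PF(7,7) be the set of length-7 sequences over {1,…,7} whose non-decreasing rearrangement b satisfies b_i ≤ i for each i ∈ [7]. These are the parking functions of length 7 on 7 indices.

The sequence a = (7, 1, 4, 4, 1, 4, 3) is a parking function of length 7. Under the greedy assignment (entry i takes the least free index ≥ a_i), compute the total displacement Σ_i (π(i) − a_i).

Σπ(i) = 1+…+7 = 28; Σa = 7+1+4+4+1+4+3 = 24; disp = 28−24 = 4.

4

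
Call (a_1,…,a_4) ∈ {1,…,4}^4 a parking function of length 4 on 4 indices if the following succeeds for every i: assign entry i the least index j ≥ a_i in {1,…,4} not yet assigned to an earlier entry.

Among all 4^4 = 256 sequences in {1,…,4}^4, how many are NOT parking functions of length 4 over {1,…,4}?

Count = (4−4+1)·(4+1)^(4−1) = 1×125 = 125 (Pollak)
Check (4,3,4,2) → sorted (2,3,4,4): b_1=2>1, not a PF.
Total 256; non-PF = 256−125 = 131

131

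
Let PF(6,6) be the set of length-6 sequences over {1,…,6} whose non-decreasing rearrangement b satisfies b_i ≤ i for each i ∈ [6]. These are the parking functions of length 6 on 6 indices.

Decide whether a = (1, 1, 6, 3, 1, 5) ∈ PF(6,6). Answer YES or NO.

Order a: b = (1, 1, 1, 3, 5, 6).
  b_1=1 ≤ 1
  b_2=1 ≤ 2
  b_3=1 ≤ 3
  b_4=3 ≤ 4
  b_5=5 ≤ 5
  b_6=6 ≤ 6
All bounds hold ⇒ YES

YES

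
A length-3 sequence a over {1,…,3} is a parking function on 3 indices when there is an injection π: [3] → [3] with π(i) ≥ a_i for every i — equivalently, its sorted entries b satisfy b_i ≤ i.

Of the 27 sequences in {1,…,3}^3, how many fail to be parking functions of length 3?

|PF(3,3)| = 1·4^2 = 1 · 16 = 16 (Konheim–Weiss)
One tuple (2,3,3) → sorted (2,3,3): b_1=2>1, not a PF.
Total 27; non-PF = 27−16 = 11

11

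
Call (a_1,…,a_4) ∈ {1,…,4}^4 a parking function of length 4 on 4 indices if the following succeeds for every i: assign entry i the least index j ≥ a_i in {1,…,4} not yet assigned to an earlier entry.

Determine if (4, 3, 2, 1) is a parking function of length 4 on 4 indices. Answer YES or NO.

Rearranged: b = (1, 2, 3, 4).
  b_1=1 ≤ 1
  b_2=2 ≤ 2
  b_3=3 ≤ 3
  b_4=4 ≤ 4
All bounds hold ⇒ YES

YES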